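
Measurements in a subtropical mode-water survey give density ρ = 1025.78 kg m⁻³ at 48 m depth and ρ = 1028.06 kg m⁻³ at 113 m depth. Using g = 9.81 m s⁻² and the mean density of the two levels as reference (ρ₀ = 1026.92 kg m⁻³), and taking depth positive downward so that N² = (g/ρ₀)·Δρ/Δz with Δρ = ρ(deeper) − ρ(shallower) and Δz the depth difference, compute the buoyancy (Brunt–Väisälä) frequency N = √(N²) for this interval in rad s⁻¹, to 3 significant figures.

0.0183 rad s⁻¹

Δρ = 1028.06 − 1025.78 = 2.28 kg m⁻³ over Δz = 113 − 48 = 65 m.
N² = (9.81/1026.92) × (2.28/65) = 3.3508 × 10⁻⁴ s⁻².
N = √(3.3508 × 10⁻⁴) = 0.018305 rad s⁻¹ ≈ 0.0183 rad s⁻¹.
Since Δρ > 0 the layer is stably stratified.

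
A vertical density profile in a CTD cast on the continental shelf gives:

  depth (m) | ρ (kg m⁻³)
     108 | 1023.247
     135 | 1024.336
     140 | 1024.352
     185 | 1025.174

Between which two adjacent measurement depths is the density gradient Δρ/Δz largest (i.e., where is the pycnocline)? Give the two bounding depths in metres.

108–135 m

Compute the density gradient over each adjacent pair:
  108–135 m: Δρ/Δz = 1.089/27 = 0.040 kg m⁻⁴
  135–140 m: Δρ/Δz = 0.016/5 = 3.2 × 10⁻³ kg m⁻⁴
  140–185 m: Δρ/Δz = 0.822/45 = 0.018 kg m⁻⁴
The largest gradient is in the 108–135 m interval — the pycnocline.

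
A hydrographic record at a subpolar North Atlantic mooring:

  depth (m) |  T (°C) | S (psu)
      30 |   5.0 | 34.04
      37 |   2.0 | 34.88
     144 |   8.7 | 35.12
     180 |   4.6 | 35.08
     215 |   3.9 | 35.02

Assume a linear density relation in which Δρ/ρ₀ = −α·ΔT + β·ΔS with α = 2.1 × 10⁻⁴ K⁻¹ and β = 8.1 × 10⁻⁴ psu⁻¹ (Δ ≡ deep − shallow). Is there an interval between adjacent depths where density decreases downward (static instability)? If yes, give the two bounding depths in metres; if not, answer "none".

37–144 m

Evaluate Δρ/ρ₀ = −αΔT + βΔS across each adjacent pair:
  30–37 m: −αΔT+βΔS = −(2.1 × 10⁻⁴)(-3.0)+(8.1 × 10⁻⁴)(+0.84) = 1.3 × 10⁻³ → stable
  37–144 m: −αΔT+βΔS = −(2.1 × 10⁻⁴)(+6.7)+(8.1 × 10⁻⁴)(+0.24) = -1.2 × 10⁻³ → UNSTABLE
  144–180 m: −αΔT+βΔS = −(2.1 × 10⁻⁴)(-4.1)+(8.1 × 10⁻⁴)(-0.04) = 8.3 × 10⁻⁴ → stable
  180–215 m: −αΔT+βΔS = −(2.1 × 10⁻⁴)(-0.7)+(8.1 × 10⁻⁴)(-0.06) = 9.8 × 10⁻⁵ → stable
The 37–144 m interval has Δρ < 0: lighter water underlies denser water.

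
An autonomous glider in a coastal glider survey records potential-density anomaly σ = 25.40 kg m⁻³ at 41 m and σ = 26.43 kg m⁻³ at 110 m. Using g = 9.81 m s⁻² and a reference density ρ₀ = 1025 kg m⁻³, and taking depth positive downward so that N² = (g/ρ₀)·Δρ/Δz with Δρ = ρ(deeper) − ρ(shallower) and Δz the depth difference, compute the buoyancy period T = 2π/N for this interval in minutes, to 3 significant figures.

8.76 min

Δρ = 1026.43 − 1025.40 = 1.03 kg m⁻³ over Δz = 110 − 41 = 69 m.
N² = (9.81/1025) × (1.03/69) = 1.4287 × 10⁻⁴ s⁻².
N = √(1.4287 × 10⁻⁴) = 0.011953 rad s⁻¹, so T = 2π/N = 525.66 s = 8.7610 min ≈ 8.76 min.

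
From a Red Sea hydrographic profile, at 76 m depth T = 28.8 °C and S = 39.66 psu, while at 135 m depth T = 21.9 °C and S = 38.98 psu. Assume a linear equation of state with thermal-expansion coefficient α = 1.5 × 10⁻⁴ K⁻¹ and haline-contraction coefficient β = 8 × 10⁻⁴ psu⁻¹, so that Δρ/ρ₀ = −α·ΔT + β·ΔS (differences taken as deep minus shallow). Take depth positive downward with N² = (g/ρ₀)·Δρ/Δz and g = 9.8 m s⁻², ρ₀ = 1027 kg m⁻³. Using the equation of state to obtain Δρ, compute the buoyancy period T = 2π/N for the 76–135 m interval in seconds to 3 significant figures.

ΔT = -6.9 K, ΔS = -0.68 psu (deep − shallow).
Δρ/ρ₀ = −αΔT + βΔS = 1.035 × 10⁻³ − 5.44 × 10⁻⁴ = 4.91 × 10⁻⁴, so Δρ ≈ 0.5043 kg m⁻³.
N² = (g/ρ₀)·Δρ/Δz = g·(Δρ/ρ₀)/Δz = 9.8 × 4.91 × 10⁻⁴ / 59 = 8.1556 × 10⁻⁵ s⁻².
N = √(8.1556 × 10⁻⁵) = 9.0308 × 10⁻³ rad s⁻¹ → T = 2π/N = 695.75 s ≈ 696 s.

696 s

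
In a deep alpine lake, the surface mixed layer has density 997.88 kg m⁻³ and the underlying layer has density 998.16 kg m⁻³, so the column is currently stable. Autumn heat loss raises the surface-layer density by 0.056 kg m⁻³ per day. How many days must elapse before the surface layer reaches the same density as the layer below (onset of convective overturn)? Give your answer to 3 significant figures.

5.00 days

Density deficit of the surface layer: 998.16 − 997.88 = 0.28 kg m⁻³.
Required change = 0.28 / 0.056 = 5.00 days.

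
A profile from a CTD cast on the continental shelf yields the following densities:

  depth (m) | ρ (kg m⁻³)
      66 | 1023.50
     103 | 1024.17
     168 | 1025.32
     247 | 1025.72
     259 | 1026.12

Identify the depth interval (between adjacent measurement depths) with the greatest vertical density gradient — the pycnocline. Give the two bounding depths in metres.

Compute the density gradient over each adjacent pair:
  66–103 m: Δρ/Δz = 0.67/37 = 0.018 kg m⁻⁴
  103–168 m: Δρ/Δz = 1.15/65 = 0.018 kg m⁻⁴
  168–247 m: Δρ/Δz = 0.40/79 = 5.1 × 10⁻³ kg m⁻⁴
  247–259 m: Δρ/Δz = 0.40/12 = 0.033 kg m⁻⁴
The largest gradient is in the 247–259 m interval — the pycnocline.

247–259 m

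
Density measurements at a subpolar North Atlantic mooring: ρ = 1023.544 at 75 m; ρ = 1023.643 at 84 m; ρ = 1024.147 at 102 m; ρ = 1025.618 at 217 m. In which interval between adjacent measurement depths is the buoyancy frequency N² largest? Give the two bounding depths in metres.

84–102 m

Compute the density gradient over each adjacent pair:
  75–84 m: Δρ/Δz = 0.099/9 = 0.011 kg m⁻⁴
  84–102 m: Δρ/Δz = 0.504/18 = 0.028 kg m⁻⁴
  102–217 m: Δρ/Δz = 1.471/115 = 0.013 kg m⁻⁴
The largest gradient is in the 84–102 m interval — the pycnocline.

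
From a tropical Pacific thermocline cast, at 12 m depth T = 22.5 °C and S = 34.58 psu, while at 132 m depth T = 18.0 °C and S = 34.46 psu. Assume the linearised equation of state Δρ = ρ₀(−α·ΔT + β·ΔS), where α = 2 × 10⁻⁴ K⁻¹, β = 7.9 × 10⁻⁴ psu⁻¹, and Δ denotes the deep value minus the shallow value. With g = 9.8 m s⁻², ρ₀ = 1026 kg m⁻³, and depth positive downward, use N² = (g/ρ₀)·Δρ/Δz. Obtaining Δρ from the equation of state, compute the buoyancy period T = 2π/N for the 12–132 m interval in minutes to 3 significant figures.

ΔT = -4.5 K, ΔS = -0.12 psu (deep − shallow).
Δρ/ρ₀ = −αΔT + βΔS = 9.00 × 10⁻⁴ − 9.48 × 10⁻⁵ = 8.052 × 10⁻⁴, so Δρ ≈ 0.8261 kg m⁻³.
N² = (g/ρ₀)·Δρ/Δz = g·(Δρ/ρ₀)/Δz = 9.8 × 8.052 × 10⁻⁴ / 120 = 6.5758 × 10⁻⁵ s⁻².
N = √(6.5758 × 10⁻⁵) = 8.1091 × 10⁻³ rad s⁻¹ → T = 2π/N = 774.83 s = 12.914 min ≈ 12.9 min.

12.9 min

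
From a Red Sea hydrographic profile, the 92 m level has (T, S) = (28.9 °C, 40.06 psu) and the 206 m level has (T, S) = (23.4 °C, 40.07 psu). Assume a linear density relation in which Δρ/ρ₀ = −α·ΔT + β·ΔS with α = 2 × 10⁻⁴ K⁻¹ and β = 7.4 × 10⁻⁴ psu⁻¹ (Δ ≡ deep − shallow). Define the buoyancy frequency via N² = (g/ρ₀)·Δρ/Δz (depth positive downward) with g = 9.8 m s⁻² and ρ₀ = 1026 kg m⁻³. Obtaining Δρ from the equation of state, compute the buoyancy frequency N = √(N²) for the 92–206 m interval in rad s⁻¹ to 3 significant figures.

ΔT = -5.5 K, ΔS = +0.01 psu (deep − shallow).
Δρ/ρ₀ = −αΔT + βΔS = 1.10 × 10⁻³ + 7.40 × 10⁻⁶ = 1.1074 × 10⁻³, so Δρ ≈ 1.136 kg m⁻³.
N² = (g/ρ₀)·Δρ/Δz = g·(Δρ/ρ₀)/Δz = 9.8 × 1.1074 × 10⁻³ / 114 = 9.5198 × 10⁻⁵ s⁻².
N = √(9.5198 × 10⁻⁵) = 9.7569 × 10⁻³ rad s⁻¹ ≈ 9.76 × 10⁻³ rad s⁻¹.

9.76 × 10⁻³ rad s⁻¹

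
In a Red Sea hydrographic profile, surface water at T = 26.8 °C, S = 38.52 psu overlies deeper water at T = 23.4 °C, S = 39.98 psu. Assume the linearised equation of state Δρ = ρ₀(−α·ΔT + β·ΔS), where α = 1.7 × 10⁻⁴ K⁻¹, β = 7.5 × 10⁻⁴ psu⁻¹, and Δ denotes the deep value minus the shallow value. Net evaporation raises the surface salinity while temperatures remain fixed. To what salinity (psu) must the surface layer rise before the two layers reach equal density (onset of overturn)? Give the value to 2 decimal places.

40.75 psu

Neutral buoyancy requires −α(T_deep − T_surf) + β(S_deep − S_surf′) = 0.
S_surf′ = S_deep − (α/β)·ΔT = 39.98 − (1.7 × 10⁻⁴/7.5 × 10⁻⁴)·(-3.4) = 40.7507 psu.
Increase required: 40.7507 − 38.52 = 2.2307 psu.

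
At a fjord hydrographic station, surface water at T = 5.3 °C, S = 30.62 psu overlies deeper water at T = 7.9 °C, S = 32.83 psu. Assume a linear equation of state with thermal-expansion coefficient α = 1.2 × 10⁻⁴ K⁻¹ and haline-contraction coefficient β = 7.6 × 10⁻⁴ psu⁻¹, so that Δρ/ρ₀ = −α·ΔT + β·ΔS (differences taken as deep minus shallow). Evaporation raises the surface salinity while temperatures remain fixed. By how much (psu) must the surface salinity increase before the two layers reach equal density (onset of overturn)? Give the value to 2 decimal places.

Neutral buoyancy requires −α(T_deep − T_surf) + β(S_deep − S_surf′) = 0.
S_surf′ = S_deep − (α/β)·ΔT = 32.83 − (1.2 × 10⁻⁴/7.6 × 10⁻⁴)·(+2.6) = 32.4195 psu.
Increase required: 32.4195 − 30.62 = 1.7995 psu.

1.80 psu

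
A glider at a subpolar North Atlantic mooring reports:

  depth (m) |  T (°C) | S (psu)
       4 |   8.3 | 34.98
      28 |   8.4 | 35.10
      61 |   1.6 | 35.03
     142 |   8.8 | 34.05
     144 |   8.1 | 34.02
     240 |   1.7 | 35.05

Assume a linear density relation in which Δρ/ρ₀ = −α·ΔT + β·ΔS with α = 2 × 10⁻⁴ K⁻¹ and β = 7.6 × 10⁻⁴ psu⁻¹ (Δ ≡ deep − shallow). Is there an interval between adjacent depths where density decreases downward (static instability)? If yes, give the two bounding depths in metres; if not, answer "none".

61–142 m

Evaluate Δρ/ρ₀ = −αΔT + βΔS across each adjacent pair:
  4–28 m: −αΔT+βΔS = −(2 × 10⁻⁴)(+0.1)+(7.6 × 10⁻⁴)(+0.12) = 7.1 × 10⁻⁵ → stable
  28–61 m: −αΔT+βΔS = −(2 × 10⁻⁴)(-6.8)+(7.6 × 10⁻⁴)(-0.07) = 1.3 × 10⁻³ → stable
  61–142 m: −αΔT+βΔS = −(2 × 10⁻⁴)(+7.2)+(7.6 × 10⁻⁴)(-0.98) = -2.2 × 10⁻³ → UNSTABLE
  142–144 m: −αΔT+βΔS = −(2 × 10⁻⁴)(-0.7)+(7.6 × 10⁻⁴)(-0.03) = 1.2 × 10⁻⁴ → stable
  144–240 m: −αΔT+βΔS = −(2 × 10⁻⁴)(-6.4)+(7.6 × 10⁻⁴)(+1.03) = 2.1 × 10⁻³ → stable
The 61–142 m interval has Δρ < 0: lighter water underlies denser water.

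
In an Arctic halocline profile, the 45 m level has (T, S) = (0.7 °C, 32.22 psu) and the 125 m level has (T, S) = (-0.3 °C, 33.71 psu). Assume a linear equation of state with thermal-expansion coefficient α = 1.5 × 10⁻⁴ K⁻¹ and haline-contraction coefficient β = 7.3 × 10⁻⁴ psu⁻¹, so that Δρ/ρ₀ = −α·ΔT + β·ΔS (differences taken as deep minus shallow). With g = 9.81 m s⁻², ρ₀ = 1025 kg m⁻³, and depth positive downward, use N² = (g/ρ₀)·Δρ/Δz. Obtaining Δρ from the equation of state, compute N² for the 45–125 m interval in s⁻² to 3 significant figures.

ΔT = -1.0 K, ΔS = +1.49 psu (deep − shallow).
Δρ/ρ₀ = −αΔT + βΔS = 1.50 × 10⁻⁴ + 1.0877 × 10⁻³ = 1.2377 × 10⁻³, so Δρ ≈ 1.269 kg m⁻³.
N² = (g/ρ₀)·Δρ/Δz = g·(Δρ/ρ₀)/Δz = 9.81 × 1.2377 × 10⁻³ / 80 = 1.5177 × 10⁻⁴ s⁻² ≈ 1.52 × 10⁻⁴ s⁻².

1.52 × 10⁻⁴ s⁻²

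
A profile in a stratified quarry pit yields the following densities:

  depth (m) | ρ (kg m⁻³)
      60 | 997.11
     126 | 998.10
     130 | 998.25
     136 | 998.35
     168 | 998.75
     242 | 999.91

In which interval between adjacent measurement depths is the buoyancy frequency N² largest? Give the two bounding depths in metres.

Compute the density gradient over each adjacent pair:
  60–126 m: Δρ/Δz = 0.99/66 = 0.015 kg m⁻⁴
  126–130 m: Δρ/Δz = 0.15/4 = 0.037 kg m⁻⁴
  130–136 m: Δρ/Δz = 0.10/6 = 0.017 kg m⁻⁴
  136–168 m: Δρ/Δz = 0.40/32 = 0.013 kg m⁻⁴
  168–242 m: Δρ/Δz = 1.16/74 = 0.016 kg m⁻⁴
The largest gradient is in the 126–130 m interval — the pycnocline.

126–130 m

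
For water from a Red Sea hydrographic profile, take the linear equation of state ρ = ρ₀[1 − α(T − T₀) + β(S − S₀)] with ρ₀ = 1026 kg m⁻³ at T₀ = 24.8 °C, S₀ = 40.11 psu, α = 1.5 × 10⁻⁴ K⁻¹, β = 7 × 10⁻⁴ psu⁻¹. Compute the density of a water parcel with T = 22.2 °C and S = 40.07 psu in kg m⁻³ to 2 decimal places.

1026.37 kg m⁻³

T − T₀ = -2.6 K, S − S₀ = -0.04 psu.
Bracket = 1 − α·(-2.6) + β·(-0.04) = 1 + (3.62 × 10⁻⁴) = 1.0003620.
ρ = 1026 × 1.0003620 = 1026.37 kg m⁻³.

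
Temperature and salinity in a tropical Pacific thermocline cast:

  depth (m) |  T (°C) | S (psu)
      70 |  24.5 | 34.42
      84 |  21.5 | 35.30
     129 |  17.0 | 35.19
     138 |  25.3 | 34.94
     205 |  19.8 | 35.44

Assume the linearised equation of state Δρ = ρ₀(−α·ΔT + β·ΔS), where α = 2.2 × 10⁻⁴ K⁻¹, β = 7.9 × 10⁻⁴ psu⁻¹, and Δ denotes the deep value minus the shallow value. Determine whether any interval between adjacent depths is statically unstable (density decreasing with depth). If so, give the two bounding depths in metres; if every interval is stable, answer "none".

129–138 m

Evaluate Δρ/ρ₀ = −αΔT + βΔS across each adjacent pair:
  70–84 m: −αΔT+βΔS = −(2.2 × 10⁻⁴)(-3.0)+(7.9 × 10⁻⁴)(+0.88) = 1.4 × 10⁻³ → stable
  84–129 m: −αΔT+βΔS = −(2.2 × 10⁻⁴)(-4.5)+(7.9 × 10⁻⁴)(-0.11) = 9.0 × 10⁻⁴ → stable
  129–138 m: −αΔT+βΔS = −(2.2 × 10⁻⁴)(+8.3)+(7.9 × 10⁻⁴)(-0.25) = -2.0 × 10⁻³ → UNSTABLE
  138–205 m: −αΔT+βΔS = −(2.2 × 10⁻⁴)(-5.5)+(7.9 × 10⁻⁴)(+0.50) = 1.6 × 10⁻³ → stable
The 129–138 m interval has Δρ < 0: lighter water underlies denser water.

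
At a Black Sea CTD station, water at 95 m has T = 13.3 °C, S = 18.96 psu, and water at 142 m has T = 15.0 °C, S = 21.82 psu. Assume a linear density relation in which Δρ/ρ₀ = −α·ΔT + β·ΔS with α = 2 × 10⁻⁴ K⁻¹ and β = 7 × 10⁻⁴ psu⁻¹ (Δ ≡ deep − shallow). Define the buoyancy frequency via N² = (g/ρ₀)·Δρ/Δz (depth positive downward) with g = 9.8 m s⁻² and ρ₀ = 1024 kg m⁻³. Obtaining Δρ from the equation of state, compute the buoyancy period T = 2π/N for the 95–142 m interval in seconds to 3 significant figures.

338 s

ΔT = +1.7 K, ΔS = +2.86 psu (deep − shallow).
Δρ/ρ₀ = −αΔT + βΔS = -3.40 × 10⁻⁴ + 2.002 × 10⁻³ = 1.662 × 10⁻³, so Δρ ≈ 1.702 kg m⁻³.
N² = (g/ρ₀)·Δρ/Δz = g·(Δρ/ρ₀)/Δz = 9.8 × 1.662 × 10⁻³ / 47 = 3.4654 × 10⁻⁴ s⁻².
N = √(3.4654 × 10⁻⁴) = 0.018616 rad s⁻¹ → T = 2π/N = 337.52 s ≈ 338 s.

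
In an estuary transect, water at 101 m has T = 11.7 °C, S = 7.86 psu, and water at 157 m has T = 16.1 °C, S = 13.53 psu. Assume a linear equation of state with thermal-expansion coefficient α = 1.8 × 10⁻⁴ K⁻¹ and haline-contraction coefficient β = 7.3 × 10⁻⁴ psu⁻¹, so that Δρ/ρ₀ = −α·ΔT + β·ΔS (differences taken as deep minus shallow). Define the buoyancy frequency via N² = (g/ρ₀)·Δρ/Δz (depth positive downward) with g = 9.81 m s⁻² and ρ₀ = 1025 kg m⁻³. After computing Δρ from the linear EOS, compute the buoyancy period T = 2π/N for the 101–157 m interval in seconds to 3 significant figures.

ΔT = +4.4 K, ΔS = +5.67 psu (deep − shallow).
Δρ/ρ₀ = −αΔT + βΔS = -7.92 × 10⁻⁴ + 4.1391 × 10⁻³ = 3.3471 × 10⁻³, so Δρ ≈ 3.431 kg m⁻³.
N² = (g/ρ₀)·Δρ/Δz = g·(Δρ/ρ₀)/Δz = 9.81 × 3.3471 × 10⁻³ / 56 = 5.8634 × 10⁻⁴ s⁻².
N = √(5.8634 × 10⁻⁴) = 0.024214 rad s⁻¹ → T = 2π/N = 259.49 s ≈ 259 s.

259 s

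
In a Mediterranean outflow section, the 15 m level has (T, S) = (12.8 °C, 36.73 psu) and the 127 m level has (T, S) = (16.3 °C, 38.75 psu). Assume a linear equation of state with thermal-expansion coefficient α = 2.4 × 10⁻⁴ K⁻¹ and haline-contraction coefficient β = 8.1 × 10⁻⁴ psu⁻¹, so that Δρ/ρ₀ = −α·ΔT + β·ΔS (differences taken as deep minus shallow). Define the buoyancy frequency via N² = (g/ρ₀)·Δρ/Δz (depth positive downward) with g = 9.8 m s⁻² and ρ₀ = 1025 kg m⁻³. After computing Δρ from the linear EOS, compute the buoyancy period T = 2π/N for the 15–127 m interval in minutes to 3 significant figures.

12.5 min

ΔT = +3.5 K, ΔS = +2.02 psu (deep − shallow).
Δρ/ρ₀ = −αΔT + βΔS = -8.40 × 10⁻⁴ + 1.6362 × 10⁻³ = 7.962 × 10⁻⁴, so Δρ ≈ 0.8161 kg m⁻³.
N² = (g/ρ₀)·Δρ/Δz = g·(Δρ/ρ₀)/Δz = 9.8 × 7.962 × 10⁻⁴ / 112 = 6.9668 × 10⁻⁵ s⁻².
N = √(6.9668 × 10⁻⁵) = 8.3467 × 10⁻³ rad s⁻¹ → T = 2π/N = 752.77 s = 12.546 min ≈ 12.5 min.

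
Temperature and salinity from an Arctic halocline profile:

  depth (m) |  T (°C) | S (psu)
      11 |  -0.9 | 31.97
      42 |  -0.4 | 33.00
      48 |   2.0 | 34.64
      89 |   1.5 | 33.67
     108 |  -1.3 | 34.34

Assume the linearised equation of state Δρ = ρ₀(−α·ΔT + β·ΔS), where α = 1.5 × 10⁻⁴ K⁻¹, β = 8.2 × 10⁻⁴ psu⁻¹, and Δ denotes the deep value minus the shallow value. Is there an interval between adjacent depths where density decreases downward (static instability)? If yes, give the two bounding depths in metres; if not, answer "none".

48–89 m

Evaluate Δρ/ρ₀ = −αΔT + βΔS across each adjacent pair:
  11–42 m: −αΔT+βΔS = −(1.5 × 10⁻⁴)(+0.5)+(8.2 × 10⁻⁴)(+1.03) = 7.7 × 10⁻⁴ → stable
  42–48 m: −αΔT+βΔS = −(1.5 × 10⁻⁴)(+2.4)+(8.2 × 10⁻⁴)(+1.64) = 9.8 × 10⁻⁴ → stable
  48–89 m: −αΔT+βΔS = −(1.5 × 10⁻⁴)(-0.5)+(8.2 × 10⁻⁴)(-0.97) = -7.2 × 10⁻⁴ → UNSTABLE
  89–108 m: −αΔT+βΔS = −(1.5 × 10⁻⁴)(-2.8)+(8.2 × 10⁻⁴)(+0.67) = 9.7 × 10⁻⁴ → stable
The 48–89 m interval has Δρ < 0: lighter water underlies denser water.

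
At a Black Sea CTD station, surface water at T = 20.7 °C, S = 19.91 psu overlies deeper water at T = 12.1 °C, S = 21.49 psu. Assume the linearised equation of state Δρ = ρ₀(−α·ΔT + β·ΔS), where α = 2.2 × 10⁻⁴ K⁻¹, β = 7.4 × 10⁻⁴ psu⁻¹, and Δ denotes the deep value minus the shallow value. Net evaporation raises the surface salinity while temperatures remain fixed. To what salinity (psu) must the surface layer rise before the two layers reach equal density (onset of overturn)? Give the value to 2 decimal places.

Neutral buoyancy requires −α(T_deep − T_surf) + β(S_deep − S_surf′) = 0.
S_surf′ = S_deep − (α/β)·ΔT = 21.49 − (2.2 × 10⁻⁴/7.4 × 10⁻⁴)·(-8.6) = 24.0468 psu.
Increase required: 24.0468 − 19.91 = 4.1368 psu.

24.05 psu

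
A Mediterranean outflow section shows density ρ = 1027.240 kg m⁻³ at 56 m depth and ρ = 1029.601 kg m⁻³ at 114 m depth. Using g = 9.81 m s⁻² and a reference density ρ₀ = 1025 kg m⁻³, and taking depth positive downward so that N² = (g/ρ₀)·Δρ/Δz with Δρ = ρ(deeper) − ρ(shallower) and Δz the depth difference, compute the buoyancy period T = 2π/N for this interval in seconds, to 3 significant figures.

318 s

Δρ = 1029.601 − 1027.240 = 2.361 kg m⁻³ over Δz = 114 − 56 = 58 m.
N² = (9.81/1025) × (2.361/58) = 3.8959 × 10⁻⁴ s⁻².
N = √(3.8959 × 10⁻⁴) = 0.019738 rad s⁻¹, so T = 2π/N = 318.33 s ≈ 318 s.
A positive N² confirms static stability across the interval.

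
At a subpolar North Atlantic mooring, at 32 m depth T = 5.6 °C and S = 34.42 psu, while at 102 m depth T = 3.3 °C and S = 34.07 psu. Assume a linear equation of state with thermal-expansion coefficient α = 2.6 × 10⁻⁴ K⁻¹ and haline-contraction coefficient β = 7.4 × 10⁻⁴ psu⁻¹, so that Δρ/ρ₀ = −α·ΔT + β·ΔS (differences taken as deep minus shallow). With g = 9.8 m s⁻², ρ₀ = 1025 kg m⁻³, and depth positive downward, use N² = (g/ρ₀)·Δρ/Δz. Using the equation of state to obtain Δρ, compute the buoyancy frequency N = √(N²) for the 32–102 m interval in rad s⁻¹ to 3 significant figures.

ΔT = -2.3 K, ΔS = -0.35 psu (deep − shallow).
Δρ/ρ₀ = −αΔT + βΔS = 5.98 × 10⁻⁴ − 2.59 × 10⁻⁴ = 3.39 × 10⁻⁴, so Δρ ≈ 0.3475 kg m⁻³.
N² = (g/ρ₀)·Δρ/Δz = g·(Δρ/ρ₀)/Δz = 9.8 × 3.39 × 10⁻⁴ / 70 = 4.7460 × 10⁻⁵ s⁻².
N = √(4.7460 × 10⁻⁵) = 6.8891 × 10⁻³ rad s⁻¹ ≈ 6.89 × 10⁻³ rad s⁻¹.

6.89 × 10⁻³ rad s⁻¹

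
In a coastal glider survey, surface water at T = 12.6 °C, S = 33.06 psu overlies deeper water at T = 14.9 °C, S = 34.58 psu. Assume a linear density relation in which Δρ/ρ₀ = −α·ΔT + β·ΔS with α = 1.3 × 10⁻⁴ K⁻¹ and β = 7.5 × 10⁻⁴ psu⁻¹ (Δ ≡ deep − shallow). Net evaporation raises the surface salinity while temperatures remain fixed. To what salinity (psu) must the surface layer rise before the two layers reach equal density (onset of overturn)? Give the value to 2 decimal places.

Neutral buoyancy requires −α(T_deep − T_surf) + β(S_deep − S_surf′) = 0.
S_surf′ = S_deep − (α/β)·ΔT = 34.58 − (1.3 × 10⁻⁴/7.5 × 10⁻⁴)·(+2.3) = 34.1813 psu.
Increase required: 34.1813 − 33.06 = 1.1213 psu.

34.18 psu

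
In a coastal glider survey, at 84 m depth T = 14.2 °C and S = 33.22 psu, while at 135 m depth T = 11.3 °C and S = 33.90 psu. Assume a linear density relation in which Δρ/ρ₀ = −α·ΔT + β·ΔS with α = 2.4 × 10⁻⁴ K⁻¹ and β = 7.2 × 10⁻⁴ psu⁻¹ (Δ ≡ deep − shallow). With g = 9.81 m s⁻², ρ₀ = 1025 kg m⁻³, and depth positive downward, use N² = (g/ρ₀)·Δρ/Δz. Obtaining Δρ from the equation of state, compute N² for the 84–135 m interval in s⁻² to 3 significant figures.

ΔT = -2.9 K, ΔS = +0.68 psu (deep − shallow).
Δρ/ρ₀ = −αΔT + βΔS = 6.96 × 10⁻⁴ + 4.896 × 10⁻⁴ = 1.1856 × 10⁻³, so Δρ ≈ 1.215 kg m⁻³.
N² = (g/ρ₀)·Δρ/Δz = g·(Δρ/ρ₀)/Δz = 9.81 × 1.1856 × 10⁻³ / 51 = 2.2805 × 10⁻⁴ s⁻² ≈ 2.28 × 10⁻⁴ s⁻².

2.28 × 10⁻⁴ s⁻²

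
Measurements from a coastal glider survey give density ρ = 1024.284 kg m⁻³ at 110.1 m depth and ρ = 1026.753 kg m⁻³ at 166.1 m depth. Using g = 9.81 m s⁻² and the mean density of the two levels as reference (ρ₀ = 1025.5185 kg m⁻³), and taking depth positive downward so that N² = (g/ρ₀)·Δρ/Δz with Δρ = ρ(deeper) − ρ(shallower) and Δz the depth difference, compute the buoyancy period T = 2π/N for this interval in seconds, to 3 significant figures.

Δρ = 1026.753 − 1024.284 = 2.469 kg m⁻³ over Δz = 166.1 − 110.1 = 56 m.
N² = (9.81/1025.5185) × (2.469/56) = 4.2175 × 10⁻⁴ s⁻².
N = √(4.2175 × 10⁻⁴) = 0.020537 rad s⁻¹, so T = 2π/N = 305.94 s ≈ 306 s.

306 s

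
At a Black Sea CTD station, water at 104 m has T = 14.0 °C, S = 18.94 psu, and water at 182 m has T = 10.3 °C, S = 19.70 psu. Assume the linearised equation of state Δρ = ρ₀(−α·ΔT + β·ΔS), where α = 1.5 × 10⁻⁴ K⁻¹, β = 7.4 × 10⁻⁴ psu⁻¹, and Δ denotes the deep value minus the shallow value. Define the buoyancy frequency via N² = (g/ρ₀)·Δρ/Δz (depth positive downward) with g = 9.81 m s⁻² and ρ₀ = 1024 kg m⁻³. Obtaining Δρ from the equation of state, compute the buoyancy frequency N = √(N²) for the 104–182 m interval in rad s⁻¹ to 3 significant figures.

0.0119 rad s⁻¹

ΔT = -3.7 K, ΔS = +0.76 psu (deep − shallow).
Δρ/ρ₀ = −αΔT + βΔS = 5.55 × 10⁻⁴ + 5.624 × 10⁻⁴ = 1.1174 × 10⁻³, so Δρ ≈ 1.144 kg m⁻³.
N² = (g/ρ₀)·Δρ/Δz = g·(Δρ/ρ₀)/Δz = 9.81 × 1.1174 × 10⁻³ / 78 = 1.4053 × 10⁻⁴ s⁻².
N = √(1.4053 × 10⁻⁴) = 0.011855 rad s⁻¹ ≈ 0.0119 rad s⁻¹.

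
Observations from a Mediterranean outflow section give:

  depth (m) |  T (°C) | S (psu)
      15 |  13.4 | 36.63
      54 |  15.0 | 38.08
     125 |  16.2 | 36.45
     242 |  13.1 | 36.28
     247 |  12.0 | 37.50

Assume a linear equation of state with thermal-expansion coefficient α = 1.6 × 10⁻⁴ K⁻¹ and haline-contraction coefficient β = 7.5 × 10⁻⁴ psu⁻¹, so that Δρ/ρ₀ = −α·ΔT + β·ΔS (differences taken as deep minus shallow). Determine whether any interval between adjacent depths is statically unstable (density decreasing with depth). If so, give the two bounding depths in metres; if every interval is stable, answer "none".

Evaluate Δρ/ρ₀ = −αΔT + βΔS across each adjacent pair:
  15–54 m: −αΔT+βΔS = −(1.6 × 10⁻⁴)(+1.6)+(7.5 × 10⁻⁴)(+1.45) = 8.3 × 10⁻⁴ → stable
  54–125 m: −αΔT+βΔS = −(1.6 × 10⁻⁴)(+1.2)+(7.5 × 10⁻⁴)(-1.63) = -1.4 × 10⁻³ → UNSTABLE
  125–242 m: −αΔT+βΔS = −(1.6 × 10⁻⁴)(-3.1)+(7.5 × 10⁻⁴)(-0.17) = 3.7 × 10⁻⁴ → stable
  242–247 m: −αΔT+βΔS = −(1.6 × 10⁻⁴)(-1.1)+(7.5 × 10⁻⁴)(+1.22) = 1.1 × 10⁻³ → stable
The 54–125 m interval has Δρ < 0: lighter water underlies denser water.

54–125 m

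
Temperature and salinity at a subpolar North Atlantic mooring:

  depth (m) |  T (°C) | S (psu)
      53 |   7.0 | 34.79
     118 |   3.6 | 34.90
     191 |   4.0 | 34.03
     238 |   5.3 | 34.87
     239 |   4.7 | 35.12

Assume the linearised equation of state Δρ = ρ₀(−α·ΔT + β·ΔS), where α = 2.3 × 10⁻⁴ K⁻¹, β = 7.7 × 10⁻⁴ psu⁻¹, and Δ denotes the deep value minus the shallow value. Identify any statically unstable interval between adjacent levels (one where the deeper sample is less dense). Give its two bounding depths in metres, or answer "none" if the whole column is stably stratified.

118–191 m

Evaluate Δρ/ρ₀ = −αΔT + βΔS across each adjacent pair:
  53–118 m: −αΔT+βΔS = −(2.3 × 10⁻⁴)(-3.4)+(7.7 × 10⁻⁴)(+0.11) = 8.7 × 10⁻⁴ → stable
  118–191 m: −αΔT+βΔS = −(2.3 × 10⁻⁴)(+0.4)+(7.7 × 10⁻⁴)(-0.87) = -7.6 × 10⁻⁴ → UNSTABLE
  191–238 m: −αΔT+βΔS = −(2.3 × 10⁻⁴)(+1.3)+(7.7 × 10⁻⁴)(+0.84) = 3.5 × 10⁻⁴ → stable
  238–239 m: −αΔT+βΔS = −(2.3 × 10⁻⁴)(-0.6)+(7.7 × 10⁻⁴)(+0.25) = 3.3 × 10⁻⁴ → stable
The 118–191 m interval has Δρ < 0: lighter water underlies denser water.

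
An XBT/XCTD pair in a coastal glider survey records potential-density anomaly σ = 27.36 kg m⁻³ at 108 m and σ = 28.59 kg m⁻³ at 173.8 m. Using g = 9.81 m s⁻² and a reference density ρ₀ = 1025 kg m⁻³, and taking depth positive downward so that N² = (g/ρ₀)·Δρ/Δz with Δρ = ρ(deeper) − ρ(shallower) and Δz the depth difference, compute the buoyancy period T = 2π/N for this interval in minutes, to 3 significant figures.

7.83 min

Δρ = 1028.59 − 1027.36 = 1.23 kg m⁻³ over Δz = 173.8 − 108 = 65.8 m.
N² = (9.81/1025) × (1.23/65.8) = 1.7891 × 10⁻⁴ s⁻².
N = √(1.7891 × 10⁻⁴) = 0.013376 rad s⁻¹, so T = 2π/N = 469.74 s = 7.8290 min ≈ 7.83 min.
N² > 0, so the interval is statically stable.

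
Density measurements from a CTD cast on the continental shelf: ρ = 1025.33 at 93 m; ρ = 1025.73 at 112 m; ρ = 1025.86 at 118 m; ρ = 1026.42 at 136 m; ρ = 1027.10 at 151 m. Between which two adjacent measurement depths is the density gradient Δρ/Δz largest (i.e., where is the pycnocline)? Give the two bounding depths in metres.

136–151 m

Compute the density gradient over each adjacent pair:
  93–112 m: Δρ/Δz = 0.40/19 = 0.021 kg m⁻⁴
  112–118 m: Δρ/Δz = 0.13/6 = 0.022 kg m⁻⁴
  118–136 m: Δρ/Δz = 0.56/18 = 0.031 kg m⁻⁴
  136–151 m: Δρ/Δz = 0.68/15 = 0.045 kg m⁻⁴
The largest gradient is in the 136–151 m interval — the pycnocline.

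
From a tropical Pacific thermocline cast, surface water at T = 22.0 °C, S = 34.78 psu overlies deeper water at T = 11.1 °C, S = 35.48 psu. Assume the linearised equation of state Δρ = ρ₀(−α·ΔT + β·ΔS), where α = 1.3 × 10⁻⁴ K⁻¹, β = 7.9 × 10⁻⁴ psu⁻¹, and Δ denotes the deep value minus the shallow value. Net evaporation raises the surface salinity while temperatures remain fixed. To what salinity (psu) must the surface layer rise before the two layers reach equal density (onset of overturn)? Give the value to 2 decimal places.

Neutral buoyancy requires −α(T_deep − T_surf) + β(S_deep − S_surf′) = 0.
S_surf′ = S_deep − (α/β)·ΔT = 35.48 − (1.3 × 10⁻⁴/7.9 × 10⁻⁴)·(-10.9) = 37.2737 psu.
Increase required: 37.2737 − 34.78 = 2.4937 psu.

37.27 psu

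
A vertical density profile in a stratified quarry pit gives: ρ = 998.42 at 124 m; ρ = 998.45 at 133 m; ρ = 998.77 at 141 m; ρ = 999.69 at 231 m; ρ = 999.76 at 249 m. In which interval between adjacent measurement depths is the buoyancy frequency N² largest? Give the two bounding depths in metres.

133–141 m

Compute the density gradient over each adjacent pair:
  124–133 m: Δρ/Δz = 0.03/9 = 3.3 × 10⁻³ kg m⁻⁴
  133–141 m: Δρ/Δz = 0.32/8 = 0.040 kg m⁻⁴
  141–231 m: Δρ/Δz = 0.92/90 = 0.010 kg m⁻⁴
  231–249 m: Δρ/Δz = 0.07/18 = 3.9 × 10⁻³ kg m⁻⁴
The largest gradient is in the 133–141 m interval — the pycnocline.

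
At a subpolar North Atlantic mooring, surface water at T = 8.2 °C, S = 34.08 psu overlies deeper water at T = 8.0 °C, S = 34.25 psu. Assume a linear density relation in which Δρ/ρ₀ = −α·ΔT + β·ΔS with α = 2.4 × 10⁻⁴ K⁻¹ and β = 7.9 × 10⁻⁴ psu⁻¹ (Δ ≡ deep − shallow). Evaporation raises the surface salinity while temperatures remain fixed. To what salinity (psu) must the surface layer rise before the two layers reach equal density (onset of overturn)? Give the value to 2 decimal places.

Neutral buoyancy requires −α(T_deep − T_surf) + β(S_deep − S_surf′) = 0.
S_surf′ = S_deep − (α/β)·ΔT = 34.25 − (2.4 × 10⁻⁴/7.9 × 10⁻⁴)·(-0.2) = 34.3108 psu.
Increase required: 34.3108 − 34.08 = 0.2308 psu.

34.31 psu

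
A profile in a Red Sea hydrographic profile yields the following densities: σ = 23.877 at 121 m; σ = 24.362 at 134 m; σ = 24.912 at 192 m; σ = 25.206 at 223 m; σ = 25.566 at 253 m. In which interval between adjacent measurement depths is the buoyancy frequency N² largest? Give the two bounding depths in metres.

Compute the density gradient over each adjacent pair:
  121–134 m: Δρ/Δz = 0.485/13 = 0.037 kg m⁻⁴
  134–192 m: Δρ/Δz = 0.550/58 = 9.5 × 10⁻³ kg m⁻⁴
  192–223 m: Δρ/Δz = 0.294/31 = 9.5 × 10⁻³ kg m⁻⁴
  223–253 m: Δρ/Δz = 0.360/30 = 0.012 kg m⁻⁴
The largest gradient is in the 121–134 m interval — the pycnocline.

121–134 m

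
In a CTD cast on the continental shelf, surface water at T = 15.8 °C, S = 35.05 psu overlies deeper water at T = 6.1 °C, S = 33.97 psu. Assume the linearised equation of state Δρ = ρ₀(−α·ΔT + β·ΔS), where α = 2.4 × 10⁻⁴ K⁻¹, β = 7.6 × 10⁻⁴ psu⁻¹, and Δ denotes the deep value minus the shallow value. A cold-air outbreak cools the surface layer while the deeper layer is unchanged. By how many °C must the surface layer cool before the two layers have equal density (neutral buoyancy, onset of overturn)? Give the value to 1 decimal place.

Neutral buoyancy requires Δρ = 0, i.e. −α(T_deep − T_surf′) + β(S_deep − S_surf) = 0.
T_surf′ = T_deep − (β/α)·ΔS = 6.1 − (7.6 × 10⁻⁴/2.4 × 10⁻⁴)·(-1.08) = 9.520 °C.
Cooling required: 15.8 − (9.520) = 6.280 °C.

6.3 °C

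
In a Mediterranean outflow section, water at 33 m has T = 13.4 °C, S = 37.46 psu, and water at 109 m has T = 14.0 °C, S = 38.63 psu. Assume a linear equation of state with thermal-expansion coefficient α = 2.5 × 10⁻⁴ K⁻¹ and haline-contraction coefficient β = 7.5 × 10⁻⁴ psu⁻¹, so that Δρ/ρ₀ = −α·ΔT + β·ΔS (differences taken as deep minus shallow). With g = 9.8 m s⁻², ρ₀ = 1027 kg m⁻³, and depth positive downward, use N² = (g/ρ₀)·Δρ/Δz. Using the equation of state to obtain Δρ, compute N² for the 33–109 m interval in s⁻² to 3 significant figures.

ΔT = +0.6 K, ΔS = +1.17 psu (deep − shallow).
Δρ/ρ₀ = −αΔT + βΔS = -1.50 × 10⁻⁴ + 8.775 × 10⁻⁴ = 7.275 × 10⁻⁴, so Δρ ≈ 0.7471 kg m⁻³.
N² = (g/ρ₀)·Δρ/Δz = g·(Δρ/ρ₀)/Δz = 9.8 × 7.275 × 10⁻⁴ / 76 = 9.3809 × 10⁻⁵ s⁻² ≈ 9.38 × 10⁻⁵ s⁻².

9.38 × 10⁻⁵ s⁻²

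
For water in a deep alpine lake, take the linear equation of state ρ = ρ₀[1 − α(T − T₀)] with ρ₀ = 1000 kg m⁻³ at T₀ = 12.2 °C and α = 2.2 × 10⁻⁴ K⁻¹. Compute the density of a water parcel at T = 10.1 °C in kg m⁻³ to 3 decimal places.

T − T₀ = -2.1 K.
Bracket = 1 − α·(-2.1) = 1 + (4.62 × 10⁻⁴) = 1.0004620.
ρ = 1000 × 1.0004620 = 1000.462 kg m⁻³.

1000.462 kg m⁻³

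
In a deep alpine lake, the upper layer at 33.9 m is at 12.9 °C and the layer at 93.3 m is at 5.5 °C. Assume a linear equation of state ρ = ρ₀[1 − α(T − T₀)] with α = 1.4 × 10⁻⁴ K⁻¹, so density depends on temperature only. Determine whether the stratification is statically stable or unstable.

ΔT = 5.5 − 12.9 = -7.4 K, so Δρ/ρ₀ = −αΔT = 1.036 × 10⁻³.
Δρ/ρ₀ > 0, so Δρ > 0: deeper water is denser → statically stable.

stable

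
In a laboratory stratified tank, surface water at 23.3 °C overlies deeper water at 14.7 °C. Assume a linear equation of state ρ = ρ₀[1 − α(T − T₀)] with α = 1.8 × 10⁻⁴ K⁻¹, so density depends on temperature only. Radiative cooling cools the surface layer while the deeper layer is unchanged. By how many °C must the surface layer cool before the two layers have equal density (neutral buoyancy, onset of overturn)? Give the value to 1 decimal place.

8.6 °C

With temperature the only control, equal density requires T_surf′ = T_deep.
T_surf′ = 14.7 °C.
Cooling required: 23.3 − 14.7 = 8.6 °C.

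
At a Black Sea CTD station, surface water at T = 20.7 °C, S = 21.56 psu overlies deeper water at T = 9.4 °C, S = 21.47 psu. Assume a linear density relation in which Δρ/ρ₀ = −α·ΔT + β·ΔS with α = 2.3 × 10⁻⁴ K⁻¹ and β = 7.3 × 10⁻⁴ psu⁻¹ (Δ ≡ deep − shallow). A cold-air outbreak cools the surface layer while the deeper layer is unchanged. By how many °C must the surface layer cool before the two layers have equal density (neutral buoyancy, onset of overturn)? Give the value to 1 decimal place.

11.0 °C

Neutral buoyancy requires Δρ = 0, i.e. −α(T_deep − T_surf′) + β(S_deep − S_surf) = 0.
T_surf′ = T_deep − (β/α)·ΔS = 9.4 − (7.3 × 10⁻⁴/2.3 × 10⁻⁴)·(-0.09) = 9.686 °C.
Cooling required: 20.7 − (9.686) = 11.014 °C.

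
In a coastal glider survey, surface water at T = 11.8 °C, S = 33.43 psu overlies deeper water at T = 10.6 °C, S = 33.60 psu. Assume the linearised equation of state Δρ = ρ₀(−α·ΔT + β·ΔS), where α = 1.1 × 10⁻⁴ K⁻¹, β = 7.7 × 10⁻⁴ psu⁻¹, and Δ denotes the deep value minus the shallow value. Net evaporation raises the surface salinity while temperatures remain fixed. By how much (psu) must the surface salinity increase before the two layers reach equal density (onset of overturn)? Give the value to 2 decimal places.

0.34 psu

Neutral buoyancy requires −α(T_deep − T_surf) + β(S_deep − S_surf′) = 0.
S_surf′ = S_deep − (α/β)·ΔT = 33.60 − (1.1 × 10⁻⁴/7.7 × 10⁻⁴)·(-1.2) = 33.7714 psu.
Increase required: 33.7714 − 33.43 = 0.3414 psu.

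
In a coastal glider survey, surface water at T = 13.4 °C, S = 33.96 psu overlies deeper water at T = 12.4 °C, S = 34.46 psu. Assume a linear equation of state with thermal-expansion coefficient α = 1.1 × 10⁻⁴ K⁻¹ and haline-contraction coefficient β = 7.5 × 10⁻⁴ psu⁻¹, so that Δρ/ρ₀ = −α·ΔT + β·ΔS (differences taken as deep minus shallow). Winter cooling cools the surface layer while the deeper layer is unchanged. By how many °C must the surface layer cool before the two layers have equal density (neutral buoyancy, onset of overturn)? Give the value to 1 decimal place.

4.4 °C

Neutral buoyancy requires Δρ = 0, i.e. −α(T_deep − T_surf′) + β(S_deep − S_surf) = 0.
T_surf′ = T_deep − (β/α)·ΔS = 12.4 − (7.5 × 10⁻⁴/1.1 × 10⁻⁴)·(+0.50) = 8.991 °C.
Cooling required: 13.4 − (8.991) = 4.409 °C.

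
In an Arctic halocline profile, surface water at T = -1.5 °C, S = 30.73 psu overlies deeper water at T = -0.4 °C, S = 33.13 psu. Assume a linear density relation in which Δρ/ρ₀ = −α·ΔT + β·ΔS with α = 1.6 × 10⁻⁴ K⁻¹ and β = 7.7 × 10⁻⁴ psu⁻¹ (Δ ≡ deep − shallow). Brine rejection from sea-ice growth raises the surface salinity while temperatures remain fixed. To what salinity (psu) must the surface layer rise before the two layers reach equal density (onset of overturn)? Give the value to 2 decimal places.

Neutral buoyancy requires −α(T_deep − T_surf) + β(S_deep − S_surf′) = 0.
S_surf′ = S_deep − (α/β)·ΔT = 33.13 − (1.6 × 10⁻⁴/7.7 × 10⁻⁴)·(+1.1) = 32.9014 psu.
Increase required: 32.9014 − 30.73 = 2.1714 psu.

32.90 psu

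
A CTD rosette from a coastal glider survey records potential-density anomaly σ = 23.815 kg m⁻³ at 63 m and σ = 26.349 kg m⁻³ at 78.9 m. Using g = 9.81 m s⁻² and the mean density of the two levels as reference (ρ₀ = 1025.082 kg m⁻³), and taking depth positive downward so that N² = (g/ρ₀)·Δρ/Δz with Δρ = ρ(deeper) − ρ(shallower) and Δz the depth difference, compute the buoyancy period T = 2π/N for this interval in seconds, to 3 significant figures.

161 s

Δρ = 1026.349 − 1023.815 = 2.534 kg m⁻³ over Δz = 78.9 − 63 = 15.9 m.
N² = (9.81/1025.082) × (2.534/15.9) = 1.5252 × 10⁻³ s⁻².
N = √(1.5252 × 10⁻³) = 0.039054 rad s⁻¹, so T = 2π/N = 160.88 s ≈ 161 s.
A positive N² confirms static stability across the interval.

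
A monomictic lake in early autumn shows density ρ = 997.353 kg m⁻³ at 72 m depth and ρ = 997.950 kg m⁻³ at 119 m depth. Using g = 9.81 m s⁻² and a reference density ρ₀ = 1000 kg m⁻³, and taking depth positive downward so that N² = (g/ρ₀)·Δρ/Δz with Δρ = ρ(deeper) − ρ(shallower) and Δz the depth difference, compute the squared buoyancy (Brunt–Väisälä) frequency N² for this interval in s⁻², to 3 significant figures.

1.25 × 10⁻⁴ s⁻²

Δρ = 997.950 − 997.353 = 0.597 kg m⁻³ over Δz = 119 − 72 = 47 m.
N² = (9.81/1000) × (0.597/47) = 1.2461 × 10⁻⁴ s⁻² ≈ 1.25 × 10⁻⁴ s⁻².
N² > 0, so the interval is statically stable.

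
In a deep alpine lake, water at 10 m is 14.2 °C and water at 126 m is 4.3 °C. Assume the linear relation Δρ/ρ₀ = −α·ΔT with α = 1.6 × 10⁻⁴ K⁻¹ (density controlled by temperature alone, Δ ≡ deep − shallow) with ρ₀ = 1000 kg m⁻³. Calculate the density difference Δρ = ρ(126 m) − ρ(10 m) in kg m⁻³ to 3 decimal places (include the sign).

+1.584 kg m⁻³

ΔT = -9.9 K, Δρ/ρ₀ = −αΔT = 1.584 × 10⁻³.
Δρ = 1000 × (1.584 × 10⁻³) = +1.584 kg m⁻³.
Positive Δρ: denser below, stable.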